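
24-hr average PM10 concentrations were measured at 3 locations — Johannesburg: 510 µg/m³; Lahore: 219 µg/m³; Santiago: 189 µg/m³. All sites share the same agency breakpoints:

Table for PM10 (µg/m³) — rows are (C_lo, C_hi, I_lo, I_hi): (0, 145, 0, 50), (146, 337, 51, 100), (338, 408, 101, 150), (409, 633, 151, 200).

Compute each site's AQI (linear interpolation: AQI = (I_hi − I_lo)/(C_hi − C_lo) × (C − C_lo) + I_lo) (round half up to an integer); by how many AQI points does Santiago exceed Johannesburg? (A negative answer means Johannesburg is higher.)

Johannesburg: 510 ∈ [409, 633] ↔ index [151, 200].
151 + (510−409)·(200−151)/(633−409) = 151 + 101·49/224 ≈ 173.09, so AQI = 173.
Lahore: 219 lies in 146–337, so I_lo=51, I_hi=100, C_lo=146, C_hi=337.
(100−51)/(337−146) × (219−146) + 51 = 49/191 × 73 + 51 ≈ 69.73 → 70.
Santiago 189: bracket 146–337 → index 51–100; slope 49/191, offset 43.
AQI = 51 + 49/191·43 ≈ 62.03 ⇒ 62.
AQIs: Johannesburg=173, Lahore=70, Santiago=62. Santiago (62) − Johannesburg (173) = -111.

-111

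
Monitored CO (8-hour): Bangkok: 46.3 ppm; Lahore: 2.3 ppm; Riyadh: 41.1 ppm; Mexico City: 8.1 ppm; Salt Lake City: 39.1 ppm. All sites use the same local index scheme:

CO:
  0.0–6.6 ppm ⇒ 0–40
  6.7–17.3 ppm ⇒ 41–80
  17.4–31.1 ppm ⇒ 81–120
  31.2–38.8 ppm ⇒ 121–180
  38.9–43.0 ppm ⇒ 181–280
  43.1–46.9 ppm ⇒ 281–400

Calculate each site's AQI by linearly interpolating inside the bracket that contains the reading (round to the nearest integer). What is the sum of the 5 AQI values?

861

Bangkok: row 43.1–46.9 (AQI 281–400). (400−281)·(46.3−43.1)/(46.9−43.1) + 281 = 119·3.2/3.8 + 281 ≈ 381.21 → 381.
Lahore 2.3: bracket 0.0–6.6 → index 0–40; slope 40/6.6, offset 2.3.
AQI = 0 + 40/6.6·2.3 ≈ 13.94 ⇒ 14.
Riyadh: 41.1 lies in 38.9–43.0, so I_lo=181, I_hi=280, C_lo=38.9, C_hi=43.0.
(280−181)/(43.0−38.9) × (41.1−38.9) + 181 = 99/4.1 × 2.2 + 181 ≈ 234.12 → 234.
Mexico City: row 6.7–17.3 (AQI 41–80). (80−41)·(8.1−6.7)/(17.3−6.7) + 41 = 39·1.4/10.6 + 41 ≈ 46.15 → 46.
Salt Lake City: 39.1 lies in 38.9–43.0, so I_lo=181, I_hi=280, C_lo=38.9, C_hi=43.0.
(280−181)/(43.0−38.9) × (39.1−38.9) + 181 = 99/4.1 × 0.2 + 181 ≈ 185.83 → 186.
AQIs: Bangkok=381, Lahore=14, Riyadh=234, Mexico City=46, Salt Lake City=186. Sum = 381 + 14 + 234 + 46 + 186 = 861.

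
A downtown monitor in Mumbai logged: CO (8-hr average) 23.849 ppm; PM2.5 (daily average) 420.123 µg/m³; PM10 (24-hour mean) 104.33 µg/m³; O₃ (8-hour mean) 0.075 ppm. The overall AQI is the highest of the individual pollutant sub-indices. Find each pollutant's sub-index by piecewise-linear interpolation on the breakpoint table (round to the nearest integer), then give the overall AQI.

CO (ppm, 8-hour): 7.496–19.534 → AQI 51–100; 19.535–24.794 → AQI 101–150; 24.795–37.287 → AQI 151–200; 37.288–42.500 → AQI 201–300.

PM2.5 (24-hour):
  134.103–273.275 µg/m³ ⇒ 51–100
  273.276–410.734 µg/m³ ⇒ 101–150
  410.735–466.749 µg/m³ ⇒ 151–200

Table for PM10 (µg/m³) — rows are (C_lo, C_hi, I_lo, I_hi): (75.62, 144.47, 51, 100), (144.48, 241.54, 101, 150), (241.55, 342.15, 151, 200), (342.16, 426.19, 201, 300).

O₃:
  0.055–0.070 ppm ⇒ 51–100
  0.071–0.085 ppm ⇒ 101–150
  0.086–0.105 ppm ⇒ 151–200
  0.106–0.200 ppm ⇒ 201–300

159

CO: row 19.535–24.794 (AQI 101–150). (150−101)·(23.849−19.535)/(24.794−19.535) + 101 = 49·4.314/5.259 + 101 ≈ 141.20 → 141.
PM2.5: row 410.735–466.749 (AQI 151–200). (200−151)·(420.123−410.735)/(466.749−410.735) + 151 = 49·9.388/56.014 + 151 ≈ 159.21 → 159.
PM10: 104.33 lies in 75.62–144.47, so I_lo=51, I_hi=100, C_lo=75.62, C_hi=144.47.
(100−51)/(144.47−75.62) × (104.33−75.62) + 51 = 49/68.85 × 28.71 + 51 ≈ 71.43 → 71.
O₃ 0.075: bracket 0.071–0.085 → index 101–150; slope 49/0.014, offset 0.004.
AQI = 101 + 49/0.014·0.004 ≈ 115.00 ⇒ 115.
Sub-indices: CO→141, PM2.5→159, PM10→71, O₃→115. Overall AQI = max = 159; dominant pollutant is PM2.5.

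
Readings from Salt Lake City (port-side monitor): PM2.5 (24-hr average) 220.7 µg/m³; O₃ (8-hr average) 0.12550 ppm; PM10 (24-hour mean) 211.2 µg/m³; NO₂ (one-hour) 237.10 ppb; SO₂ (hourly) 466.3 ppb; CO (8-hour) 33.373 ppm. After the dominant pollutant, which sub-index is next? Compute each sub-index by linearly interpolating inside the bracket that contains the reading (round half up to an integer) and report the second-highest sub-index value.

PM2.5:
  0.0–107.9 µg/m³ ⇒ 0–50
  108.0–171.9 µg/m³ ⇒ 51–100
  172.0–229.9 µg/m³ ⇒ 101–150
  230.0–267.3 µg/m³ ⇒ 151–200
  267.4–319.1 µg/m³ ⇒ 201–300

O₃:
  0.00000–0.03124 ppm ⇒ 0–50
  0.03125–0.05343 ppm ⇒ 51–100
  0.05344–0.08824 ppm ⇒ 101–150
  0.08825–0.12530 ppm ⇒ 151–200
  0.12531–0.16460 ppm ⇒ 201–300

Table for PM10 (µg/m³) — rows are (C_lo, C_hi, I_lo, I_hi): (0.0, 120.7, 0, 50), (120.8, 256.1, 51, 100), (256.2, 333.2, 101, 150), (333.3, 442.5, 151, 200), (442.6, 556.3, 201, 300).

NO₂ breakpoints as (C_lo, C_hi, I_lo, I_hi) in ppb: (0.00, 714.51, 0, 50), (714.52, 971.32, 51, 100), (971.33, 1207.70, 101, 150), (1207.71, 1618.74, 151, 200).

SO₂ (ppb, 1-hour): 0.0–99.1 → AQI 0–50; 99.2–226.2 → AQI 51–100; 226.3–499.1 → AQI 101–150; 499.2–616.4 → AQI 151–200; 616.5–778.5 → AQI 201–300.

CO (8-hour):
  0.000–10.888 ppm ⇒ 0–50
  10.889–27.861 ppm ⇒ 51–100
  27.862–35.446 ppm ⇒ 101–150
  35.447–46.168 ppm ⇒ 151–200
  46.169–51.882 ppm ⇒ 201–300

144

PM2.5: row 172.0–229.9 (AQI 101–150). (150−101)·(220.7−172.0)/(229.9−172.0) + 101 = 49·48.7/57.9 + 101 ≈ 142.21 → 142.
O₃: row 0.12531–0.16460 (AQI 201–300). (300−201)·(0.12550−0.12531)/(0.16460−0.12531) + 201 = 99·0.00019/0.03929 + 201 ≈ 201.48 → 201.
PM10: 211.2 ∈ [120.8, 256.1] ↔ index [51, 100].
51 + (211.2−120.8)·(100−51)/(256.1−120.8) = 51 + 90.4·49/135.3 ≈ 83.74, so AQI = 84.
NO₂: row 0.00–714.51 (AQI 0–50). (50−0)·(237.10−0.00)/(714.51−0.00) + 0 = 50·237.10/714.51 + 0 ≈ 16.59 → 17.
SO₂: 466.3 ∈ [226.3, 499.1] ↔ index [101, 150].
101 + (466.3−226.3)·(150−101)/(499.1−226.3) = 101 + 240.0·49/272.8 ≈ 144.11, so AQI = 144.
CO: 33.373 lies in 27.862–35.446, so I_lo=101, I_hi=150, C_lo=27.862, C_hi=35.446.
(150−101)/(35.446−27.862) × (33.373−27.862) + 101 = 49/7.584 × 5.511 + 101 ≈ 136.61 → 137.
Sub-indices: PM2.5→142, O₃→201, PM10→84, NO₂→17, SO₂→144, CO→137. Ranked high→low: 201, 144, 142, 137, 84, 17. Second-highest sub-index = 144.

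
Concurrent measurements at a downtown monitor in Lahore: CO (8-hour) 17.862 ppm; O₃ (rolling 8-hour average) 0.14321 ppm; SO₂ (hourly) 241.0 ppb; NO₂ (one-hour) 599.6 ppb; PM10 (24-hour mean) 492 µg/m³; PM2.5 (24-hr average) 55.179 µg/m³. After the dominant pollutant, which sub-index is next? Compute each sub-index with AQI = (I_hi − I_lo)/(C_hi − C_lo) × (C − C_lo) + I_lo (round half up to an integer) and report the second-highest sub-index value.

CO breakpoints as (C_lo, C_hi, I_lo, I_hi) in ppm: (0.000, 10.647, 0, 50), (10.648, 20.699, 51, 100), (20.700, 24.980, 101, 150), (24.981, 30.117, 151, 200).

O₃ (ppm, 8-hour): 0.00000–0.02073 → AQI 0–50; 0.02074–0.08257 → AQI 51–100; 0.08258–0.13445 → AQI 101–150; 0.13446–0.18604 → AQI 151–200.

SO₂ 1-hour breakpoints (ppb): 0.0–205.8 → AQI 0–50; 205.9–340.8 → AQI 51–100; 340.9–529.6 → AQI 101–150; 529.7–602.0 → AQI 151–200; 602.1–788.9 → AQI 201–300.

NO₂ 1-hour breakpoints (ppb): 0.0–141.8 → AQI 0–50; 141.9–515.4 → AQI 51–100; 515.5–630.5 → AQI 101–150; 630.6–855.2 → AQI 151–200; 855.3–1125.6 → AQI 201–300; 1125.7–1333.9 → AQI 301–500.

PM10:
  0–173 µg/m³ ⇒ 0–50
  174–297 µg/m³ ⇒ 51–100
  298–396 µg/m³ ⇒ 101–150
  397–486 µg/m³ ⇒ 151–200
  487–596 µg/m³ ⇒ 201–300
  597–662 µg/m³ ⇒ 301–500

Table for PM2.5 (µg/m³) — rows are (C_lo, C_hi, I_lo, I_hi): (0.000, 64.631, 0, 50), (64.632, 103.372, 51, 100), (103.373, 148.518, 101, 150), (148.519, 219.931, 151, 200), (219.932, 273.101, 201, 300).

CO: 17.862 ∈ [10.648, 20.699] ↔ index [51, 100].
51 + (17.862−10.648)·(100−51)/(20.699−10.648) = 51 + 7.214·49/10.051 ≈ 86.17, so AQI = 86.
O₃: 0.14321 ∈ [0.13446, 0.18604] ↔ index [151, 200].
151 + (0.14321−0.13446)·(200−151)/(0.18604−0.13446) = 151 + 0.00875·49/0.05158 ≈ 159.31, so AQI = 159.
SO₂: 241.0 lies in 205.9–340.8, so I_lo=51, I_hi=100, C_lo=205.9, C_hi=340.8.
(100−51)/(340.8−205.9) × (241.0−205.9) + 51 = 49/134.9 × 35.1 + 51 ≈ 63.75 → 64.
NO₂: 599.6 lies in 515.5–630.5, so I_lo=101, I_hi=150, C_lo=515.5, C_hi=630.5.
(150−101)/(630.5−515.5) × (599.6−515.5) + 101 = 49/115.0 × 84.1 + 101 ≈ 136.83 → 137.
PM10: 492 lies in 487–596, so I_lo=201, I_hi=300, C_lo=487, C_hi=596.
(300−201)/(596−487) × (492−487) + 201 = 99/109 × 5 + 201 ≈ 205.54 → 206.
PM2.5 55.179: bracket 0.000–64.631 → index 0–50; slope 50/64.631, offset 55.179.
AQI = 0 + 50/64.631·55.179 ≈ 42.69 ⇒ 43.
Sub-indices: CO→86, O₃→159, SO₂→64, NO₂→137, PM10→206, PM2.5→43. Ranked high→low: 206, 159, 137, 86, 64, 43. Second-highest sub-index = 159.

159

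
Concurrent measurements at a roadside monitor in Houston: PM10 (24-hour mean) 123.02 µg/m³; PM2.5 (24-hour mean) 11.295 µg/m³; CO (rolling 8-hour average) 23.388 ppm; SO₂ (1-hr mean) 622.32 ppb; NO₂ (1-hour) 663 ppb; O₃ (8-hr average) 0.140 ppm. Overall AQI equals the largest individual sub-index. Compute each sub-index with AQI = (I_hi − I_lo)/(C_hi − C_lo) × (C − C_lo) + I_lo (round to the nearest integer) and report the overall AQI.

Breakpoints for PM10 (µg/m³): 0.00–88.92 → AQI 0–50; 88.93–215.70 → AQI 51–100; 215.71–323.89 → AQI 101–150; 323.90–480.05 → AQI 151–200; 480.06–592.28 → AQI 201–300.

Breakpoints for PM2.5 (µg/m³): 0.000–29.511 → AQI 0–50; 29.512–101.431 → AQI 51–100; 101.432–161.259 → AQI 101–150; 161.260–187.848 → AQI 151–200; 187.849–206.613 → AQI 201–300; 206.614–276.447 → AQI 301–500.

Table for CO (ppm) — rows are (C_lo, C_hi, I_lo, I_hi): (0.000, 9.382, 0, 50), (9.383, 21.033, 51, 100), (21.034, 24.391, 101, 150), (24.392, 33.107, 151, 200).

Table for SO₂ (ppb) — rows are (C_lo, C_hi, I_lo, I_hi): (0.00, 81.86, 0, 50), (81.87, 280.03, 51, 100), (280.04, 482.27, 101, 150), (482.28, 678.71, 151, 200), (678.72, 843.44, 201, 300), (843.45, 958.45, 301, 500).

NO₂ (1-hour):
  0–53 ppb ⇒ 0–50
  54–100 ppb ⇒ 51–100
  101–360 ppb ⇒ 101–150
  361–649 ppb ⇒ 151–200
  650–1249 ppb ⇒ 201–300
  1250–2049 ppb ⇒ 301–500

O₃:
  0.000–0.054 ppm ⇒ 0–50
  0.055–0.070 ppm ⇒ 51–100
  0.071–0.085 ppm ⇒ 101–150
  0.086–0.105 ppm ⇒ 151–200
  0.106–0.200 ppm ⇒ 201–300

PM10 123.02: bracket 88.93–215.70 → index 51–100; slope 49/126.77, offset 34.09.
AQI = 51 + 49/126.77·34.09 ≈ 64.18 ⇒ 64.
PM2.5 11.295: bracket 0.000–29.511 → index 0–50; slope 50/29.511, offset 11.295.
AQI = 0 + 50/29.511·11.295 ≈ 19.14 ⇒ 19.
CO: row 21.034–24.391 (AQI 101–150). (150−101)·(23.388−21.034)/(24.391−21.034) + 101 = 49·2.354/3.357 + 101 ≈ 135.36 → 135.
SO₂: 622.32 lies in 482.28–678.71, so I_lo=151, I_hi=200, C_lo=482.28, C_hi=678.71.
(200−151)/(678.71−482.28) × (622.32−482.28) + 151 = 49/196.43 × 140.04 + 151 ≈ 185.93 → 186.
NO₂: 663 ∈ [650, 1249] ↔ index [201, 300].
201 + (663−650)·(300−201)/(1249−650) = 201 + 13·99/599 ≈ 203.15, so AQI = 203.
O₃: 0.140 lies in 0.106–0.200, so I_lo=201, I_hi=300, C_lo=0.106, C_hi=0.200.
(300−201)/(0.200−0.106) × (0.140−0.106) + 201 = 99/0.094 × 0.034 + 201 ≈ 236.81 → 237.
Sub-indices: PM10→64, PM2.5→19, CO→135, SO₂→186, NO₂→203, O₃→237. Overall AQI = max = 237; dominant pollutant is O₃.
AQI 237: Very Unhealthy.

237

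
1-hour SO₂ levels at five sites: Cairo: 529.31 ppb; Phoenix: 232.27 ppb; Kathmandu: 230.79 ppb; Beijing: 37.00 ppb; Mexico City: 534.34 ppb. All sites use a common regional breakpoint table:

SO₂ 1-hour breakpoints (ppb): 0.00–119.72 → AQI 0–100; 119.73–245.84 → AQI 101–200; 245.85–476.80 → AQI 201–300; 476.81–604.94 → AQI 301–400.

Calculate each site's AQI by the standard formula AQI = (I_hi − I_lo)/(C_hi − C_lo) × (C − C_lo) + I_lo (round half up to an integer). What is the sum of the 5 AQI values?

Cairo 529.31: bracket 476.81–604.94 → index 301–400; slope 99/128.13, offset 52.50.
AQI = 301 + 99/128.13·52.50 ≈ 341.56 ⇒ 342.
Phoenix: 232.27 lies in 119.73–245.84, so I_lo=101, I_hi=200, C_lo=119.73, C_hi=245.84.
(200−101)/(245.84−119.73) × (232.27−119.73) + 101 = 99/126.11 × 112.54 + 101 ≈ 189.35 → 189.
Kathmandu 230.79: bracket 119.73–245.84 → index 101–200; slope 99/126.11, offset 111.06.
AQI = 101 + 99/126.11·111.06 ≈ 188.19 ⇒ 188.
Beijing: row 0.00–119.72 (AQI 0–100). (100−0)·(37.00−0.00)/(119.72−0.00) + 0 = 100·37.00/119.72 + 0 ≈ 30.91 → 31.
Mexico City: 534.34 lies in 476.81–604.94, so I_lo=301, I_hi=400, C_lo=476.81, C_hi=604.94.
(400−301)/(604.94−476.81) × (534.34−476.81) + 301 = 99/128.13 × 57.53 + 301 ≈ 345.45 → 345.
AQIs: Cairo=342, Phoenix=189, Kathmandu=188, Beijing=31, Mexico City=345. Sum = 342 + 189 + 188 + 31 + 345 = 1095.

1095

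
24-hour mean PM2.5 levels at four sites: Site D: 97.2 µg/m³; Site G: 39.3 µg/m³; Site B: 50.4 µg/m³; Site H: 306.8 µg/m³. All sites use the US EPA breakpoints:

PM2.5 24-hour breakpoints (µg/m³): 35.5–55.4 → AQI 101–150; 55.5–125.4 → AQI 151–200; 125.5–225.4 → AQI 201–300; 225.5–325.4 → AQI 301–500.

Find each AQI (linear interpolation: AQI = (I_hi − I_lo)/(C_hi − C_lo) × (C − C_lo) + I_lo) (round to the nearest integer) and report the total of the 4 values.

891

Site D: row 55.5–125.4 (AQI 151–200). (200−151)·(97.2−55.5)/(125.4−55.5) + 151 = 49·41.7/69.9 + 151 ≈ 180.23 → 180.
Site G: 39.3 ∈ [35.5, 55.4] ↔ index [101, 150].
101 + (39.3−35.5)·(150−101)/(55.4−35.5) = 101 + 3.8·49/19.9 ≈ 110.36, so AQI = 110.
Site B: 50.4 lies in 35.5–55.4, so I_lo=101, I_hi=150, C_lo=35.5, C_hi=55.4.
(150−101)/(55.4−35.5) × (50.4−35.5) + 101 = 49/19.9 × 14.9 + 101 ≈ 137.69 → 138.
Site H: row 225.5–325.4 (AQI 301–500). (500−301)·(306.8−225.5)/(325.4−225.5) + 301 = 199·81.3/99.9 + 301 ≈ 462.95 → 463.
AQIs: Site D=180, Site G=110, Site B=138, Site H=463. Sum = 180 + 110 + 138 + 463 = 891.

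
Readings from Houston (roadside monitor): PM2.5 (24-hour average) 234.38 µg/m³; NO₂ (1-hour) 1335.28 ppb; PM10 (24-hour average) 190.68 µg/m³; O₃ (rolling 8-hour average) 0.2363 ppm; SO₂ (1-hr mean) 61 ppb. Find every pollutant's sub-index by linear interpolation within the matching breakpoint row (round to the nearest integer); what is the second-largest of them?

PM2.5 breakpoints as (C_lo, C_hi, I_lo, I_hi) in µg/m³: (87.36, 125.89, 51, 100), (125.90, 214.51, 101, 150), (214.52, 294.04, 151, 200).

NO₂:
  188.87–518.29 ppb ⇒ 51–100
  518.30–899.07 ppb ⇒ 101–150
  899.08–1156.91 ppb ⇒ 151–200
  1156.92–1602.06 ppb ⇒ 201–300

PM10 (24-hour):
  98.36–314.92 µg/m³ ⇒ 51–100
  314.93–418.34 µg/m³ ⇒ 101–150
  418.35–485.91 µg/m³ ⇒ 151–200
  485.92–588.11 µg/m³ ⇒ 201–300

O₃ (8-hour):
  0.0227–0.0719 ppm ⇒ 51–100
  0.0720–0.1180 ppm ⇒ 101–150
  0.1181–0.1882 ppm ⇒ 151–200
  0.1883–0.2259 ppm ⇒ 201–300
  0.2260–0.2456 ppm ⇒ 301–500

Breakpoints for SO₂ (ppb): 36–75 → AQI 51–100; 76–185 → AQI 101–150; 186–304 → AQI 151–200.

PM2.5: row 214.52–294.04 (AQI 151–200). (200−151)·(234.38−214.52)/(294.04−214.52) + 151 = 49·19.86/79.52 + 151 ≈ 163.24 → 163.
NO₂: row 1156.92–1602.06 (AQI 201–300). (300−201)·(1335.28−1156.92)/(1602.06−1156.92) + 201 = 99·178.36/445.14 + 201 ≈ 240.67 → 241.
PM10 190.68: bracket 98.36–314.92 → index 51–100; slope 49/216.56, offset 92.32.
AQI = 51 + 49/216.56·92.32 ≈ 71.89 ⇒ 72.
O₃ 0.2363: bracket 0.2260–0.2456 → index 301–500; slope 199/0.0196, offset 0.0103.
AQI = 301 + 199/0.0196·0.0103 ≈ 405.58 ⇒ 406.
SO₂: 61 lies in 36–75, so I_lo=51, I_hi=100, C_lo=36, C_hi=75.
(100−51)/(75−36) × (61−36) + 51 = 49/39 × 25 + 51 ≈ 82.41 → 82.
Sub-indices: PM2.5→163, NO₂→241, PM10→72, O₃→406, SO₂→82. Ranked high→low: 406, 241, 163, 82, 72. Second-highest sub-index = 241.

241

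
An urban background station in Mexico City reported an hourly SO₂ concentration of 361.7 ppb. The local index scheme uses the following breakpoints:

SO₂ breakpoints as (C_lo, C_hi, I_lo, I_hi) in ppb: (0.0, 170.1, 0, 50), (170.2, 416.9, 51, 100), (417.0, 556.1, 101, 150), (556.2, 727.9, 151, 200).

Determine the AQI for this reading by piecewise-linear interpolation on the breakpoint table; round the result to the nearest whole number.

89

SO₂ 361.7: bracket 170.2–416.9 → index 51–100; slope 49/246.7, offset 191.5.
AQI = 51 + 49/246.7·191.5 ≈ 89.04 ⇒ 89.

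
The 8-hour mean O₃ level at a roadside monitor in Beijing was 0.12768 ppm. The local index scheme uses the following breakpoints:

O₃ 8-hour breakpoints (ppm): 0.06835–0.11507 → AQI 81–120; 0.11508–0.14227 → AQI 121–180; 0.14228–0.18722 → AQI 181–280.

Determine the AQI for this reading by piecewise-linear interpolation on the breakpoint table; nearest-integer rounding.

148

O₃ 0.12768: bracket 0.11508–0.14227 → index 121–180; slope 59/0.02719, offset 0.01260.
AQI = 121 + 59/0.02719·0.01260 ≈ 148.34 ⇒ 148.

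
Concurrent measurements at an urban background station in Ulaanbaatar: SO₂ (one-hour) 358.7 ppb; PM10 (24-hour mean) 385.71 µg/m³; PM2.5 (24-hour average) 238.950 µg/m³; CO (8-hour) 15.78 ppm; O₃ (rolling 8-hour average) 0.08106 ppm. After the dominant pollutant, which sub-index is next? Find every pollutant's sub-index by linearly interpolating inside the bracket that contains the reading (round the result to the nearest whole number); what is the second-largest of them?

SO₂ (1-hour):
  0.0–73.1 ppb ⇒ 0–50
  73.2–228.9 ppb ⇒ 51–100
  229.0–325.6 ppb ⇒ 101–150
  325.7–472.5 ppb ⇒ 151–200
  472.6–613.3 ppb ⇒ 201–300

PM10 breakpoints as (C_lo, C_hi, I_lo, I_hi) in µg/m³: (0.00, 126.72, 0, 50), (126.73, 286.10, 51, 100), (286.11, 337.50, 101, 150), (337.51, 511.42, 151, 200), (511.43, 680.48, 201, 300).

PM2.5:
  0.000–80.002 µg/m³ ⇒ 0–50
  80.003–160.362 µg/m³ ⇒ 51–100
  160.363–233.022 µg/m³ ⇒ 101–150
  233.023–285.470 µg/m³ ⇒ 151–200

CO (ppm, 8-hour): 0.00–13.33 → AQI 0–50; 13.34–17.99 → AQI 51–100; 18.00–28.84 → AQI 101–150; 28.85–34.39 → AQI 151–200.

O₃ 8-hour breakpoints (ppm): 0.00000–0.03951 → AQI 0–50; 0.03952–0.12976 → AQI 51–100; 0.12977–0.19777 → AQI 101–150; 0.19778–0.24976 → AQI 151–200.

SO₂: row 325.7–472.5 (AQI 151–200). (200−151)·(358.7−325.7)/(472.5−325.7) + 151 = 49·33.0/146.8 + 151 ≈ 162.01 → 162.
PM10: row 337.51–511.42 (AQI 151–200). (200−151)·(385.71−337.51)/(511.42−337.51) + 151 = 49·48.20/173.91 + 151 ≈ 164.58 → 165.
PM2.5: 238.950 lies in 233.023–285.470, so I_lo=151, I_hi=200, C_lo=233.023, C_hi=285.470.
(200−151)/(285.470−233.023) × (238.950−233.023) + 151 = 49/52.447 × 5.927 + 151 ≈ 156.54 → 157.
CO: row 13.34–17.99 (AQI 51–100). (100−51)·(15.78−13.34)/(17.99−13.34) + 51 = 49·2.44/4.65 + 51 ≈ 76.71 → 77.
O₃: row 0.03952–0.12976 (AQI 51–100). (100−51)·(0.08106−0.03952)/(0.12976−0.03952) + 51 = 49·0.04154/0.09024 + 51 ≈ 73.56 → 74.
Sub-indices: SO₂→162, PM10→165, PM2.5→157, CO→77, O₃→74. Ranked high→low: 165, 162, 157, 77, 74. Second-highest sub-index = 162.

162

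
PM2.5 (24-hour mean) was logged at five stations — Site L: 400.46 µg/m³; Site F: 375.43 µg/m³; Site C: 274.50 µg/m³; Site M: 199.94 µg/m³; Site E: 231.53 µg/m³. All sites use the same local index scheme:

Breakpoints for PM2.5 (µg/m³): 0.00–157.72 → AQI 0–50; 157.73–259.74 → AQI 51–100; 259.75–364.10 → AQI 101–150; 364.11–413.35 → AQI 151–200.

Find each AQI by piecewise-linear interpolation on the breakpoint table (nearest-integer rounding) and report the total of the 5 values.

614

Site L: row 364.11–413.35 (AQI 151–200). (200−151)·(400.46−364.11)/(413.35−364.11) + 151 = 49·36.35/49.24 + 151 ≈ 187.17 → 187.
Site F: row 364.11–413.35 (AQI 151–200). (200−151)·(375.43−364.11)/(413.35−364.11) + 151 = 49·11.32/49.24 + 151 ≈ 162.26 → 162.
Site C 274.50: bracket 259.75–364.10 → index 101–150; slope 49/104.35, offset 14.75.
AQI = 101 + 49/104.35·14.75 ≈ 107.93 ⇒ 108.
Site M 199.94: bracket 157.73–259.74 → index 51–100; slope 49/102.01, offset 42.21.
AQI = 51 + 49/102.01·42.21 ≈ 71.28 ⇒ 71.
Site E 231.53: bracket 157.73–259.74 → index 51–100; slope 49/102.01, offset 73.80.
AQI = 51 + 49/102.01·73.80 ≈ 86.45 ⇒ 86.
AQIs: Site L=187, Site F=162, Site C=108, Site M=71, Site E=86. Sum = 187 + 162 + 108 + 71 + 86 = 614.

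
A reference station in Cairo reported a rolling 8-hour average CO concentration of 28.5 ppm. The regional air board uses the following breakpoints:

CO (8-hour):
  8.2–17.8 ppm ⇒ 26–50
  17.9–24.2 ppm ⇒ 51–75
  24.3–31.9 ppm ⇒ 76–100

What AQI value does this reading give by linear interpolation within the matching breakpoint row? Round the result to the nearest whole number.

CO: 28.5 lies in 24.3–31.9, so I_lo=76, I_hi=100, C_lo=24.3, C_hi=31.9.
(100−76)/(31.9−24.3) × (28.5−24.3) + 76 = 24/7.6 × 4.2 + 76 ≈ 89.26 → 89.

89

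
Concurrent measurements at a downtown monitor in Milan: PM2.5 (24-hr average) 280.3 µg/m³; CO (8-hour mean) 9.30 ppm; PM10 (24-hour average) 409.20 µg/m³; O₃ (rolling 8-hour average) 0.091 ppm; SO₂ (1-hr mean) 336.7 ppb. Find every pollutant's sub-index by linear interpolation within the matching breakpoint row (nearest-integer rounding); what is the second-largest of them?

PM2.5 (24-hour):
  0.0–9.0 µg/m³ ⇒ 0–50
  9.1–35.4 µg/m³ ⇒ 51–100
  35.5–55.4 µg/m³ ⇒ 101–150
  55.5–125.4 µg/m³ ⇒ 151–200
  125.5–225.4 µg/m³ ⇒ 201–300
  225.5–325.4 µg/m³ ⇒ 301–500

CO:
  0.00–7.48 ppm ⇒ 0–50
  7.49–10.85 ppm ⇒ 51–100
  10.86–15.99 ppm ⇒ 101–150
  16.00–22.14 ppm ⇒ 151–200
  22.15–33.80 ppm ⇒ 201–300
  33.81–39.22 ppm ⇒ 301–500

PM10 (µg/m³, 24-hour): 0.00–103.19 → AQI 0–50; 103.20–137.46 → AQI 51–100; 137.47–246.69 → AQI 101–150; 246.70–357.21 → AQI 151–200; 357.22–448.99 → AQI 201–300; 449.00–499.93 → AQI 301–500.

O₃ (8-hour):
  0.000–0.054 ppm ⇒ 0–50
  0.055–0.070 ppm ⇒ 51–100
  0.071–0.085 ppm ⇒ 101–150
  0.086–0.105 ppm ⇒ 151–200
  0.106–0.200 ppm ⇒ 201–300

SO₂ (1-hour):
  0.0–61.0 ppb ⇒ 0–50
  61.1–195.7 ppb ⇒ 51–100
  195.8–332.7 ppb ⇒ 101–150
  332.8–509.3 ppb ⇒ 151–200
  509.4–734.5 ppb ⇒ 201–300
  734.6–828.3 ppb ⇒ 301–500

257

PM2.5: row 225.5–325.4 (AQI 301–500). (500−301)·(280.3−225.5)/(325.4−225.5) + 301 = 199·54.8/99.9 + 301 ≈ 410.16 → 410.
CO: 9.30 ∈ [7.49, 10.85] ↔ index [51, 100].
51 + (9.30−7.49)·(100−51)/(10.85−7.49) = 51 + 1.81·49/3.36 ≈ 77.40, so AQI = 77.
PM10: row 357.22–448.99 (AQI 201–300). (300−201)·(409.20−357.22)/(448.99−357.22) + 201 = 99·51.98/91.77 + 201 ≈ 257.08 → 257.
O₃: 0.091 lies in 0.086–0.105, so I_lo=151, I_hi=200, C_lo=0.086, C_hi=0.105.
(200−151)/(0.105−0.086) × (0.091−0.086) + 151 = 49/0.019 × 0.005 + 151 ≈ 163.89 → 164.
SO₂: 336.7 ∈ [332.8, 509.3] ↔ index [151, 200].
151 + (336.7−332.8)·(200−151)/(509.3−332.8) = 151 + 3.9·49/176.5 ≈ 152.08, so AQI = 152.
Sub-indices: PM2.5→410, CO→77, PM10→257, O₃→164, SO₂→152. Ranked high→low: 410, 257, 164, 152, 77. Second-highest sub-index = 257.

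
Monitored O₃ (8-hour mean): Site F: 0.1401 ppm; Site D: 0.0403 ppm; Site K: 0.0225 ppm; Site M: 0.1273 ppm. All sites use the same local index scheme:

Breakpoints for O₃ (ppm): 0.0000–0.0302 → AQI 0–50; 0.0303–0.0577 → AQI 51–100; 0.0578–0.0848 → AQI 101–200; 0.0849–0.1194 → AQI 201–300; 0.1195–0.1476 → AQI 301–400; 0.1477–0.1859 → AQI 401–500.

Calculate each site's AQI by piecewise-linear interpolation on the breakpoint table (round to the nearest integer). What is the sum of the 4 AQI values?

Site F 0.1401: bracket 0.1195–0.1476 → index 301–400; slope 99/0.0281, offset 0.0206.
AQI = 301 + 99/0.0281·0.0206 ≈ 373.58 ⇒ 374.
Site D 0.0403: bracket 0.0303–0.0577 → index 51–100; slope 49/0.0274, offset 0.0100.
AQI = 51 + 49/0.0274·0.0100 ≈ 68.88 ⇒ 69.
Site K: 0.0225 ∈ [0.0000, 0.0302] ↔ index [0, 50].
0 + (0.0225−0.0000)·(50−0)/(0.0302−0.0000) = 0 + 0.0225·50/0.0302 ≈ 37.25, so AQI = 37.
Site M: 0.1273 ∈ [0.1195, 0.1476] ↔ index [301, 400].
301 + (0.1273−0.1195)·(400−301)/(0.1476−0.1195) = 301 + 0.0078·99/0.0281 ≈ 328.48, so AQI = 328.
AQIs: Site F=374, Site D=69, Site K=37, Site M=328. Sum = 374 + 69 + 37 + 328 = 808.

808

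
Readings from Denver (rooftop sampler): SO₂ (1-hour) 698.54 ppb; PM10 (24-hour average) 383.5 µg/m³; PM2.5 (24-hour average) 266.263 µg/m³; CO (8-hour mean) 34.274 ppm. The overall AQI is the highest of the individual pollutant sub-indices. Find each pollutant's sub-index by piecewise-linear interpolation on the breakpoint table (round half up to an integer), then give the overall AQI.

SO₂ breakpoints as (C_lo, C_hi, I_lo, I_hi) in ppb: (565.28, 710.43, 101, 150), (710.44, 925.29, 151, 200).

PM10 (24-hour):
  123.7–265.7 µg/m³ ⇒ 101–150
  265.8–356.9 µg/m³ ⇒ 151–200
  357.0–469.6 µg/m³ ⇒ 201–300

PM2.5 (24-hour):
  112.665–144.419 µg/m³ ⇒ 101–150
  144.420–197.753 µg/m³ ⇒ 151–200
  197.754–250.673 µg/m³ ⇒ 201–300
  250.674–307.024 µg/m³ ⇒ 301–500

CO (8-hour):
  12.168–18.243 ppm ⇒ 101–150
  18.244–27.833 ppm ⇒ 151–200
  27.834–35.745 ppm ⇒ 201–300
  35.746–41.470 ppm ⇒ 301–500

356

SO₂: 698.54 lies in 565.28–710.43, so I_lo=101, I_hi=150, C_lo=565.28, C_hi=710.43.
(150−101)/(710.43−565.28) × (698.54−565.28) + 101 = 49/145.15 × 133.26 + 101 ≈ 145.99 → 146.
PM10: 383.5 ∈ [357.0, 469.6] ↔ index [201, 300].
201 + (383.5−357.0)·(300−201)/(469.6−357.0) = 201 + 26.5·99/112.6 ≈ 224.30, so AQI = 224.
PM2.5: 266.263 lies in 250.674–307.024, so I_lo=301, I_hi=500, C_lo=250.674, C_hi=307.024.
(500−301)/(307.024−250.674) × (266.263−250.674) + 301 = 199/56.350 × 15.589 + 301 ≈ 356.05 → 356.
CO: 34.274 ∈ [27.834, 35.745] ↔ index [201, 300].
201 + (34.274−27.834)·(300−201)/(35.745−27.834) = 201 + 6.440·99/7.911 ≈ 281.59, so AQI = 282.
Sub-indices: SO₂→146, PM10→224, PM2.5→356, CO→282. Overall AQI = max = 356; dominant pollutant is PM2.5.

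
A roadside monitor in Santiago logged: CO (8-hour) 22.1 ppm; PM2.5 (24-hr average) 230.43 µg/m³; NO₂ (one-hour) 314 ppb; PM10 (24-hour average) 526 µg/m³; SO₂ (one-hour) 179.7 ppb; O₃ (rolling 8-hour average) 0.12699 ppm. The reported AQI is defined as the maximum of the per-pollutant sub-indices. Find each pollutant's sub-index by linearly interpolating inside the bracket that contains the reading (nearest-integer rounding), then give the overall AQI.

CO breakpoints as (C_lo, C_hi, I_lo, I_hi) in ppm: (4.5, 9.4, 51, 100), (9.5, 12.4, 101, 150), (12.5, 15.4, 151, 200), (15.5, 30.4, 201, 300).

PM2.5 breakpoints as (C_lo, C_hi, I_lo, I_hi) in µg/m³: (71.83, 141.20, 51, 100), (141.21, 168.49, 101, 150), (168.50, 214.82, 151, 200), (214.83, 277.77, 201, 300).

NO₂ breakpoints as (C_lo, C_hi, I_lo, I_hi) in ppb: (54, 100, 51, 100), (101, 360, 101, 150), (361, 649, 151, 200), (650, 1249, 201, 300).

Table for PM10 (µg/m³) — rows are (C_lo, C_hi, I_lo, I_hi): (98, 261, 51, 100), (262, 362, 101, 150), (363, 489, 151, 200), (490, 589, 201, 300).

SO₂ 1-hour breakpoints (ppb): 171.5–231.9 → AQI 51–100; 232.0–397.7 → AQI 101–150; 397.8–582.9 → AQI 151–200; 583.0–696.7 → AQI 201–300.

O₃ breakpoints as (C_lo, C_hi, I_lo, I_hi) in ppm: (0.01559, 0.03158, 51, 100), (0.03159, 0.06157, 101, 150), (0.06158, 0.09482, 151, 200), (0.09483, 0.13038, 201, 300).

CO: 22.1 lies in 15.5–30.4, so I_lo=201, I_hi=300, C_lo=15.5, C_hi=30.4.
(300−201)/(30.4−15.5) × (22.1−15.5) + 201 = 99/14.9 × 6.6 + 201 ≈ 244.85 → 245.
PM2.5: 230.43 ∈ [214.83, 277.77] ↔ index [201, 300].
201 + (230.43−214.83)·(300−201)/(277.77−214.83) = 201 + 15.60·99/62.94 ≈ 225.54, so AQI = 226.
NO₂: row 101–360 (AQI 101–150). (150−101)·(314−101)/(360−101) + 101 = 49·213/259 + 101 ≈ 141.30 → 141.
PM10: 526 ∈ [490, 589] ↔ index [201, 300].
201 + (526−490)·(300−201)/(589−490) = 201 + 36·99/99 ≈ 237.00, so AQI = 237.
SO₂: row 171.5–231.9 (AQI 51–100). (100−51)·(179.7−171.5)/(231.9−171.5) + 51 = 49·8.2/60.4 + 51 ≈ 57.65 → 58.
O₃: row 0.09483–0.13038 (AQI 201–300). (300−201)·(0.12699−0.09483)/(0.13038−0.09483) + 201 = 99·0.03216/0.03555 + 201 ≈ 290.56 → 291.
Sub-indices: CO→245, PM2.5→226, NO₂→141, PM10→237, SO₂→58, O₃→291. Overall AQI = max = 291; dominant pollutant is O₃.

291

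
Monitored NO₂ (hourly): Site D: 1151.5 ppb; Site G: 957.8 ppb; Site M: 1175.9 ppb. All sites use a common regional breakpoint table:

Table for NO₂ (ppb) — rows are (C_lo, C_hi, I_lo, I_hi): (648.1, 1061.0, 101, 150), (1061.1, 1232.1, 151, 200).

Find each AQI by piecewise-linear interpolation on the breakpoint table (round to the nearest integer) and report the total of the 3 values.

499

Site D: 1151.5 lies in 1061.1–1232.1, so I_lo=151, I_hi=200, C_lo=1061.1, C_hi=1232.1.
(200−151)/(1232.1−1061.1) × (1151.5−1061.1) + 151 = 49/171.0 × 90.4 + 151 ≈ 176.90 → 177.
Site G: row 648.1–1061.0 (AQI 101–150). (150−101)·(957.8−648.1)/(1061.0−648.1) + 101 = 49·309.7/412.9 + 101 ≈ 137.75 → 138.
Site M: 1175.9 ∈ [1061.1, 1232.1] ↔ index [151, 200].
151 + (1175.9−1061.1)·(200−151)/(1232.1−1061.1) = 151 + 114.8·49/171.0 ≈ 183.90, so AQI = 184.
AQIs: Site D=177, Site G=138, Site M=184. Sum = 177 + 138 + 184 = 499.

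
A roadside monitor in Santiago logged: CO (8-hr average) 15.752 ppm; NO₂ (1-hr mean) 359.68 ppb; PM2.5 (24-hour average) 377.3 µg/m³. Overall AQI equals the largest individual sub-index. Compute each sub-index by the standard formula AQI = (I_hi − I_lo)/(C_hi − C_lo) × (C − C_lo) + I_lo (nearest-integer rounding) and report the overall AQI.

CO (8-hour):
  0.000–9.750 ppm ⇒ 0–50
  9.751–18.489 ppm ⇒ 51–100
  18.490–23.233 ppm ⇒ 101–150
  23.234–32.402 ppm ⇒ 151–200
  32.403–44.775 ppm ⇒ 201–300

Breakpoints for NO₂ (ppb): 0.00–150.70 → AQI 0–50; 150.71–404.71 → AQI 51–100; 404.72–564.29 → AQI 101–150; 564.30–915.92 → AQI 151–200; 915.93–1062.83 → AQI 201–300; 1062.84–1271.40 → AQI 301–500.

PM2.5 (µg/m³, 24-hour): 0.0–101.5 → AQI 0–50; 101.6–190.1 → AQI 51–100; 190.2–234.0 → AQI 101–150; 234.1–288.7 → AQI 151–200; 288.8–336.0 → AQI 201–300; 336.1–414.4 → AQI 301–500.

CO 15.752: bracket 9.751–18.489 → index 51–100; slope 49/8.738, offset 6.001.
AQI = 51 + 49/8.738·6.001 ≈ 84.65 ⇒ 85.
NO₂: 359.68 lies in 150.71–404.71, so I_lo=51, I_hi=100, C_lo=150.71, C_hi=404.71.
(100−51)/(404.71−150.71) × (359.68−150.71) + 51 = 49/254.00 × 208.97 + 51 ≈ 91.31 → 91.
PM2.5: row 336.1–414.4 (AQI 301–500). (500−301)·(377.3−336.1)/(414.4−336.1) + 301 = 199·41.2/78.3 + 301 ≈ 405.71 → 406.
Sub-indices: CO→85, NO₂→91, PM2.5→406. Overall AQI = max = 406; dominant pollutant is PM2.5.
AQI 406: Hazardous.

406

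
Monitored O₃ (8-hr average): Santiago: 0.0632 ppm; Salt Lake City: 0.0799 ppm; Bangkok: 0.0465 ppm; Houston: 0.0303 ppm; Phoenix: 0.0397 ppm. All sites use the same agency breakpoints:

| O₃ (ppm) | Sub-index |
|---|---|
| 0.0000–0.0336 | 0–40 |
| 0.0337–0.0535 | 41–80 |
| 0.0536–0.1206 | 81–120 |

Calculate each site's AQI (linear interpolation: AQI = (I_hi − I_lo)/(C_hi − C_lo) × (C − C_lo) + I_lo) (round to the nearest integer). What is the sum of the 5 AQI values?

338

Santiago: 0.0632 lies in 0.0536–0.1206, so I_lo=81, I_hi=120, C_lo=0.0536, C_hi=0.1206.
(120−81)/(0.1206−0.0536) × (0.0632−0.0536) + 81 = 39/0.0670 × 0.0096 + 81 ≈ 86.59 → 87.
Salt Lake City 0.0799: bracket 0.0536–0.1206 → index 81–120; slope 39/0.0670, offset 0.0263.
AQI = 81 + 39/0.0670·0.0263 ≈ 96.31 ⇒ 96.
Bangkok: 0.0465 lies in 0.0337–0.0535, so I_lo=41, I_hi=80, C_lo=0.0337, C_hi=0.0535.
(80−41)/(0.0535−0.0337) × (0.0465−0.0337) + 41 = 39/0.0198 × 0.0128 + 41 ≈ 66.21 → 66.
Houston: row 0.0000–0.0336 (AQI 0–40). (40−0)·(0.0303−0.0000)/(0.0336−0.0000) + 0 = 40·0.0303/0.0336 + 0 ≈ 36.07 → 36.
Phoenix 0.0397: bracket 0.0337–0.0535 → index 41–80; slope 39/0.0198, offset 0.0060.
AQI = 41 + 39/0.0198·0.0060 ≈ 52.82 ⇒ 53.
AQIs: Santiago=87, Salt Lake City=96, Bangkok=66, Houston=36, Phoenix=53. Sum = 87 + 96 + 66 + 36 + 53 = 338.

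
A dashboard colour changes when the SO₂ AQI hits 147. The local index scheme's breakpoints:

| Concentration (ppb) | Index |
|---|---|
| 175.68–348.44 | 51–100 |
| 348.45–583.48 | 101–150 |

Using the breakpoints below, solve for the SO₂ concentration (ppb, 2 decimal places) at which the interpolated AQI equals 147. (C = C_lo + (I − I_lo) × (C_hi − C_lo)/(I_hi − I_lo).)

AQI 147 lies in the 101–150 band, which corresponds to 348.45–583.48 ppb.
C = 348.45 + (147−101)×(583.48−348.45)/(150−101) = 348.45 + 46×235.03/49 ≈ 569.0904 ppb → 569.09 ppb to 2 dp.

569.09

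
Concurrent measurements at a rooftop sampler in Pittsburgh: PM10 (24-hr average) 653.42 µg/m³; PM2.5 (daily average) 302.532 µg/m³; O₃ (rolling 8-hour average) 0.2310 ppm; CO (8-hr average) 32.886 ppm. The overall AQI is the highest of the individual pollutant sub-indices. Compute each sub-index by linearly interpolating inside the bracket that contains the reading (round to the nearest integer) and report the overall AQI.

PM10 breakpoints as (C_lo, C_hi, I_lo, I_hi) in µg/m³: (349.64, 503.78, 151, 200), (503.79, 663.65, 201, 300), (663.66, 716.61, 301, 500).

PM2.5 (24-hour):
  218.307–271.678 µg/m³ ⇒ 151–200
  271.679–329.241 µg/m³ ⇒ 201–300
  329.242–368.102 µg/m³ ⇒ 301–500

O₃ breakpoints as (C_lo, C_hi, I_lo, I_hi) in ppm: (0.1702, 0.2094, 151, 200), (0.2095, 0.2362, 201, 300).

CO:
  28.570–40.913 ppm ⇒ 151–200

PM10 653.42: bracket 503.79–663.65 → index 201–300; slope 99/159.86, offset 149.63.
AQI = 201 + 99/159.86·149.63 ≈ 293.66 ⇒ 294.
PM2.5: row 271.679–329.241 (AQI 201–300). (300−201)·(302.532−271.679)/(329.241−271.679) + 201 = 99·30.853/57.562 + 201 ≈ 254.06 → 254.
O₃: 0.2310 ∈ [0.2095, 0.2362] ↔ index [201, 300].
201 + (0.2310−0.2095)·(300−201)/(0.2362−0.2095) = 201 + 0.0215·99/0.0267 ≈ 280.72, so AQI = 281.
CO 32.886: bracket 28.570–40.913 → index 151–200; slope 49/12.343, offset 4.316.
AQI = 151 + 49/12.343·4.316 ≈ 168.13 ⇒ 168.
Sub-indices: PM10→294, PM2.5→254, O₃→281, CO→168. Overall AQI = max = 294; dominant pollutant is PM10.

294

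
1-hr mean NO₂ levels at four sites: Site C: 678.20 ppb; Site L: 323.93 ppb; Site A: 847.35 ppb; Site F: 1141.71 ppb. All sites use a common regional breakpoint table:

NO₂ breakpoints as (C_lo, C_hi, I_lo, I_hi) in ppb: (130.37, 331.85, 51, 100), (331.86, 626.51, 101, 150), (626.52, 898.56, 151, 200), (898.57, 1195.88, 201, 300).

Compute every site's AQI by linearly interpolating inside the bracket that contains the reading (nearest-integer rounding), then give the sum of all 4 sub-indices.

731

Site C: row 626.52–898.56 (AQI 151–200). (200−151)·(678.20−626.52)/(898.56−626.52) + 151 = 49·51.68/272.04 + 151 ≈ 160.31 → 160.
Site L: 323.93 ∈ [130.37, 331.85] ↔ index [51, 100].
51 + (323.93−130.37)·(100−51)/(331.85−130.37) = 51 + 193.56·49/201.48 ≈ 98.07, so AQI = 98.
Site A: 847.35 ∈ [626.52, 898.56] ↔ index [151, 200].
151 + (847.35−626.52)·(200−151)/(898.56−626.52) = 151 + 220.83·49/272.04 ≈ 190.78, so AQI = 191.
Site F 1141.71: bracket 898.57–1195.88 → index 201–300; slope 99/297.31, offset 243.14.
AQI = 201 + 99/297.31·243.14 ≈ 281.96 ⇒ 282.
AQIs: Site C=160, Site L=98, Site A=191, Site F=282. Sum = 160 + 98 + 191 + 282 = 731.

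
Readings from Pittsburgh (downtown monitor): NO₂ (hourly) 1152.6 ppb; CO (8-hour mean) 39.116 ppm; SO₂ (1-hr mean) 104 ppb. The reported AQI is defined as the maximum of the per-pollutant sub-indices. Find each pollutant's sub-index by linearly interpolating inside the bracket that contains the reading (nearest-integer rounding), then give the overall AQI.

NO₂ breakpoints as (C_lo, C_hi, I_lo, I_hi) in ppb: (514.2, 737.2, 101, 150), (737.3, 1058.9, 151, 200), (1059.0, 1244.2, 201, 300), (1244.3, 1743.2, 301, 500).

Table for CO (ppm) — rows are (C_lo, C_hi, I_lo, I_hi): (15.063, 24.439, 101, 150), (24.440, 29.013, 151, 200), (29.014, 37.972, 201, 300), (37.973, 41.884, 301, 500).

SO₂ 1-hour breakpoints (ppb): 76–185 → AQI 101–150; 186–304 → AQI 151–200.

NO₂: 1152.6 lies in 1059.0–1244.2, so I_lo=201, I_hi=300, C_lo=1059.0, C_hi=1244.2.
(300−201)/(1244.2−1059.0) × (1152.6−1059.0) + 201 = 99/185.2 × 93.6 + 201 ≈ 251.03 → 251.
CO: 39.116 ∈ [37.973, 41.884] ↔ index [301, 500].
301 + (39.116−37.973)·(500−301)/(41.884−37.973) = 301 + 1.143·199/3.911 ≈ 359.16, so AQI = 359.
SO₂ 104: bracket 76–185 → index 101–150; slope 49/109, offset 28.
AQI = 101 + 49/109·28 ≈ 113.59 ⇒ 114.
Sub-indices: NO₂→251, CO→359, SO₂→114. Overall AQI = max = 359; dominant pollutant is CO.

359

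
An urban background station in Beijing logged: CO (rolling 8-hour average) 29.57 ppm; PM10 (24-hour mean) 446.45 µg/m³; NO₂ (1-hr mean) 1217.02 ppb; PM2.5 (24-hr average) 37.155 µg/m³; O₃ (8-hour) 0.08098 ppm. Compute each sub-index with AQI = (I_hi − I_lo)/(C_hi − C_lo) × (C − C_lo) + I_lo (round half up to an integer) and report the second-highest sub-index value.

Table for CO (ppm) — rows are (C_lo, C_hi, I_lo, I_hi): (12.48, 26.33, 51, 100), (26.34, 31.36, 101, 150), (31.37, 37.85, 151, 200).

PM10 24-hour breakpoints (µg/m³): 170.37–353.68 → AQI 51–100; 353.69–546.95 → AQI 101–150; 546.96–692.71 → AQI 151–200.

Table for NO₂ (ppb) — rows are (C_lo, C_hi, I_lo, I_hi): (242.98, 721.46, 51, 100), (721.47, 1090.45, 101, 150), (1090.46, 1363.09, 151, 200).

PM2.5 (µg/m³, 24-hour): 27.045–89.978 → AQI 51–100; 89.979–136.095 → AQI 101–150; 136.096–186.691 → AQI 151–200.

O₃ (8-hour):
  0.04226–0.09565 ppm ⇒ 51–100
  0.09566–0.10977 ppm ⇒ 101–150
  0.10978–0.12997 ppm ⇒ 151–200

133

CO 29.57: bracket 26.34–31.36 → index 101–150; slope 49/5.02, offset 3.23.
AQI = 101 + 49/5.02·3.23 ≈ 132.53 ⇒ 133.
PM10: 446.45 lies in 353.69–546.95, so I_lo=101, I_hi=150, C_lo=353.69, C_hi=546.95.
(150−101)/(546.95−353.69) × (446.45−353.69) + 101 = 49/193.26 × 92.76 + 101 ≈ 124.52 → 125.
NO₂: 1217.02 lies in 1090.46–1363.09, so I_lo=151, I_hi=200, C_lo=1090.46, C_hi=1363.09.
(200−151)/(1363.09−1090.46) × (1217.02−1090.46) + 151 = 49/272.63 × 126.56 + 151 ≈ 173.75 → 174.
PM2.5 37.155: bracket 27.045–89.978 → index 51–100; slope 49/62.933, offset 10.110.
AQI = 51 + 49/62.933·10.110 ≈ 58.87 ⇒ 59.
O₃: 0.08098 lies in 0.04226–0.09565, so I_lo=51, I_hi=100, C_lo=0.04226, C_hi=0.09565.
(100−51)/(0.09565−0.04226) × (0.08098−0.04226) + 51 = 49/0.05339 × 0.03872 + 51 ≈ 86.54 → 87.
Sub-indices: CO→133, PM10→125, NO₂→174, PM2.5→59, O₃→87. Ranked high→low: 174, 133, 125, 87, 59. Second-highest sub-index = 133.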